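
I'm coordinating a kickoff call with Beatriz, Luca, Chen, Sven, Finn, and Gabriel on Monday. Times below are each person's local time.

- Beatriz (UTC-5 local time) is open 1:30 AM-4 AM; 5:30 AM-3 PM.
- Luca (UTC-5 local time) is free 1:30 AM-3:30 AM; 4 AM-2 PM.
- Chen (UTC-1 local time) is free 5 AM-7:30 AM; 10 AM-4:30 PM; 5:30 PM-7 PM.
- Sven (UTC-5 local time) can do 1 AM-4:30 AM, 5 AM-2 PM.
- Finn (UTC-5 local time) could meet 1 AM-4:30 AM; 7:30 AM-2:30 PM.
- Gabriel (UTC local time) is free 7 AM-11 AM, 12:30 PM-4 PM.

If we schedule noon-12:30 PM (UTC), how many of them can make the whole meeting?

Beatriz in UTC: 06:30-09:00, 10:30-20:00 (add 5h to convert from UTC-5).
Luca in UTC: 06:30-08:30, 09:00-19:00 (add 5h to convert from UTC-5).
Chen in UTC: 06:00-08:30, 11:00-17:30, 18:30-20:00 (add 1h to convert from UTC-1).
Sven in UTC: 06:00-09:30, 10:00-19:00 (add 5h to convert from UTC-5).
Finn in UTC: 06:00-09:30, 12:30-19:30 (add 5h to convert from UTC-5).
Gabriel in UTC: 07:00-11:00, 12:30-16:00.
Beatriz, Luca, Chen, and Sven can make the full 12:00-12:30 slot — that's 4.

4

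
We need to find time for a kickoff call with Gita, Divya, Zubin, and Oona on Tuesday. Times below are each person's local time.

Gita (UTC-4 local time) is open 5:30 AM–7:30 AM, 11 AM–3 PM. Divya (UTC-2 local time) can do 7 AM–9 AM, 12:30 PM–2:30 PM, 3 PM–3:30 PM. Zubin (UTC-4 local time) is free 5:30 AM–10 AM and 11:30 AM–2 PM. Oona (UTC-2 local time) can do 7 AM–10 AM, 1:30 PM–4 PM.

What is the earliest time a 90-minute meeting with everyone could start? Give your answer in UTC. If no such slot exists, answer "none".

Gita in UTC: 09:30-11:30, 15:00-19:00 (add 4h to convert from UTC-4).
Divya in UTC: 09:00-11:00, 14:30-16:30, 17:00-17:30 (add 2h to convert from UTC-2).
Zubin in UTC: 09:30-14:00, 15:30-18:00 (add 4h to convert from UTC-4).
Oona in UTC: 09:00-12:00, 15:30-18:00 (add 2h to convert from UTC-2).
Gita ∩ Divya: 09:30-11:00, 15:00-16:30, 17:00-17:30.
Gita ∩ Divya ∩ Zubin: 09:30-11:00, 15:30-16:30, 17:00-17:30.
Gita ∩ Divya ∩ Zubin ∩ Oona: 09:30-11:00, 15:30-16:30, 17:00-17:30.
The first common window of at least 90 minutes is 09:30-11:00, so the earliest start is 09:30.

09:30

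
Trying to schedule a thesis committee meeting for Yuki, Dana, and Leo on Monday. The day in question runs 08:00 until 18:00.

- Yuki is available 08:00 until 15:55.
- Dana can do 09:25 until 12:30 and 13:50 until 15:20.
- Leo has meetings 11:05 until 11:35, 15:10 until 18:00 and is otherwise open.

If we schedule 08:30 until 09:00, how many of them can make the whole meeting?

2

Yuki free: 08:00-15:55.
Dana free: 09:25-12:30, 13:50-15:20.
Leo free: 08:00-11:05, 11:35-15:10 (invert busy blocks within the working day).
Yuki and Leo can make the full 08:30-09:00 slot — that's 2.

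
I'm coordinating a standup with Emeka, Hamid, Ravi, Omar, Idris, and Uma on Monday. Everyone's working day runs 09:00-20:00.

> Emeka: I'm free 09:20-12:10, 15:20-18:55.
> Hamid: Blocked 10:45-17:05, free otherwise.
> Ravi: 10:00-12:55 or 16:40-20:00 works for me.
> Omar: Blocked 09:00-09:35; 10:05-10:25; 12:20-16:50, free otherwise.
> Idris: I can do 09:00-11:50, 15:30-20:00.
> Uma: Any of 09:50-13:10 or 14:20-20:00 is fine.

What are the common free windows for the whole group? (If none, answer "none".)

Emeka free: 09:20-12:10, 15:20-18:55.
Hamid free: 09:00-10:45, 17:05-20:00 (invert busy blocks within the working day).
Ravi free: 10:00-12:55, 16:40-20:00.
Omar free: 09:35-10:05, 10:25-12:20, 16:50-20:00 (invert busy blocks within the working day).
Idris free: 09:00-11:50, 15:30-20:00.
Uma free: 09:50-13:10, 14:20-20:00.
Emeka ∩ Hamid: 09:20-10:45, 17:05-18:55.
Emeka ∩ Hamid ∩ Ravi: 10:00-10:45, 17:05-18:55.
Emeka ∩ Hamid ∩ Ravi ∩ Omar: 10:00-10:05, 10:25-10:45, 17:05-18:55.
Emeka ∩ Hamid ∩ Ravi ∩ Omar ∩ Idris: 10:00-10:05, 10:25-10:45, 17:05-18:55.
Emeka ∩ Hamid ∩ Ravi ∩ Omar ∩ Idris ∩ Uma: 10:00-10:05, 10:25-10:45, 17:05-18:55.
So the common availability across everyone is 10:00-10:05, 10:25-10:45, 17:05-18:55.

10:00-10:05, 10:25-10:45, 17:05-18:55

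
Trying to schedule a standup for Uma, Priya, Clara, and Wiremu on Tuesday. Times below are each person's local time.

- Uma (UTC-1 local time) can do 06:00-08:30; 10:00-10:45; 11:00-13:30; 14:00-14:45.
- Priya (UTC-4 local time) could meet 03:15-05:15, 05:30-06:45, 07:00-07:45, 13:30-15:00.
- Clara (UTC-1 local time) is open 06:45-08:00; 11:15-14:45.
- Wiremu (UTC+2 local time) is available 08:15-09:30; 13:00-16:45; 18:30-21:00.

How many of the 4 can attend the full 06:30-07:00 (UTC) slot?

Uma in UTC: 07:00-09:30, 11:00-11:45, 12:00-14:30, 15:00-15:45 (add 1h to convert from UTC-1).
Priya in UTC: 07:15-09:15, 09:30-10:45, 11:00-11:45, 17:30-19:00 (add 4h to convert from UTC-4).
Clara in UTC: 07:45-09:00, 12:15-15:45 (add 1h to convert from UTC-1).
Wiremu in UTC: 06:15-07:30, 11:00-14:45, 16:30-19:00 (subtract 2h to convert from UTC+2).
Wiremu can make the full 06:30-07:00 slot — that's 1.

1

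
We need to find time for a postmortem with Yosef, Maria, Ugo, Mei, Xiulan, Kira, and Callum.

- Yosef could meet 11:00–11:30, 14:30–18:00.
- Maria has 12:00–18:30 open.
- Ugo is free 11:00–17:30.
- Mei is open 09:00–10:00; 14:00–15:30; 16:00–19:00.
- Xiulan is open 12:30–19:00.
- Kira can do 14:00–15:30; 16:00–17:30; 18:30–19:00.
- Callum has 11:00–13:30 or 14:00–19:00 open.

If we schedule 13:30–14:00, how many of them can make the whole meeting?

Maria, Ugo, and Xiulan can make the full 13:30-14:00 slot — that's 3.

3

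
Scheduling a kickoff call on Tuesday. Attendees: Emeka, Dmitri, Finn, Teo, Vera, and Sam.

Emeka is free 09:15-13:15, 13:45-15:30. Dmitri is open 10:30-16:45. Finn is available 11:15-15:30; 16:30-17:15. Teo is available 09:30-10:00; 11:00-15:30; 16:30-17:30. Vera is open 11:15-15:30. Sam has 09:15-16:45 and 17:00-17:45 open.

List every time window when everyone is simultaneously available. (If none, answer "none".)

11:15-13:15, 13:45-15:30

Emeka ∩ Dmitri: 10:30-13:15, 13:45-15:30.
Emeka ∩ Dmitri ∩ Finn: 11:15-13:15, 13:45-15:30.
Emeka ∩ Dmitri ∩ Finn ∩ Teo: 11:15-13:15, 13:45-15:30.
Emeka ∩ Dmitri ∩ Finn ∩ Teo ∩ Vera: 11:15-13:15, 13:45-15:30.
Emeka ∩ Dmitri ∩ Finn ∩ Teo ∩ Vera ∩ Sam: 11:15-13:15, 13:45-15:30.
So the common availability across everyone is 11:15-13:15, 13:45-15:30.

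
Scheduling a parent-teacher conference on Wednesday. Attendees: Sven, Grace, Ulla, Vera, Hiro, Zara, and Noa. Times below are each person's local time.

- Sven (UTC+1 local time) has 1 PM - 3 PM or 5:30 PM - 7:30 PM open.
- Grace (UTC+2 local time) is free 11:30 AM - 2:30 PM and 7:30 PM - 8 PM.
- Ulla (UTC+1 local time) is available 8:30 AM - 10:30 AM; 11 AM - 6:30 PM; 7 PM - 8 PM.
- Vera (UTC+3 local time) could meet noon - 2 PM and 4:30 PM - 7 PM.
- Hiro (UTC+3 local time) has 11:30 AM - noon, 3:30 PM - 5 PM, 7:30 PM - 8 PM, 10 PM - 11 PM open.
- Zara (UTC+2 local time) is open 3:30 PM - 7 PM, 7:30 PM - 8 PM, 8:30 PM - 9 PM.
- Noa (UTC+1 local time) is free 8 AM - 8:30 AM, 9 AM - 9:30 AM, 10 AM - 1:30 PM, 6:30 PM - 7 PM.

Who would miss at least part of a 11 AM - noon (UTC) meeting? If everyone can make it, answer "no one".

Sven in UTC: 12:00-14:00, 16:30-18:30 (subtract 1h to convert from UTC+1).
Grace in UTC: 09:30-12:30, 17:30-18:00 (subtract 2h to convert from UTC+2).
Ulla in UTC: 07:30-09:30, 10:00-17:30, 18:00-19:00 (subtract 1h to convert from UTC+1).
Vera in UTC: 09:00-11:00, 13:30-16:00 (subtract 3h to convert from UTC+3).
Hiro in UTC: 08:30-09:00, 12:30-14:00, 16:30-17:00, 19:00-20:00 (subtract 3h to convert from UTC+3).
Zara in UTC: 13:30-17:00, 17:30-18:00, 18:30-19:00 (subtract 2h to convert from UTC+2).
Noa in UTC: 07:00-07:30, 08:00-08:30, 09:00-12:30, 17:30-18:00 (subtract 1h to convert from UTC+1).
Sven: not fully free for 11:00-12:00. Grace: free for 11:00-12:00. Ulla: free for 11:00-12:00. Vera: not fully free for 11:00-12:00. Hiro: not fully free for 11:00-12:00. Zara: not fully free for 11:00-12:00. Noa: free for 11:00-12:00.

Hiro, Sven, Vera, Zara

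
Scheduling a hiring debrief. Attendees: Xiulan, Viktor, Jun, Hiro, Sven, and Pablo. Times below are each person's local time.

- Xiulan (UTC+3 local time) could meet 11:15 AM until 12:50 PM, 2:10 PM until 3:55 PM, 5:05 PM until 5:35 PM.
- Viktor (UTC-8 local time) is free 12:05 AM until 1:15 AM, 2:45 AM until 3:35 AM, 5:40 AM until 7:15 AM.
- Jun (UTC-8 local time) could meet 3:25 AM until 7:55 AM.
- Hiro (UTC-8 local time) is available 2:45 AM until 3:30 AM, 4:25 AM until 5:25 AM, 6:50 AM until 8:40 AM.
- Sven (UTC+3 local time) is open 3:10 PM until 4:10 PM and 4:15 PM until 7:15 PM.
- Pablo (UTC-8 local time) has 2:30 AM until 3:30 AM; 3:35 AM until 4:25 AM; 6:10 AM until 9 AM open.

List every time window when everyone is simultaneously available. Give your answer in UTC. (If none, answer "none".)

none

Xiulan in UTC: 08:15-09:50, 11:10-12:55, 14:05-14:35 (subtract 3h to convert from UTC+3).
Viktor in UTC: 08:05-09:15, 10:45-11:35, 13:40-15:15 (add 8h to convert from UTC-8).
Jun in UTC: 11:25-15:55 (add 8h to convert from UTC-8).
Hiro in UTC: 10:45-11:30, 12:25-13:25, 14:50-16:40 (add 8h to convert from UTC-8).
Sven in UTC: 12:10-13:10, 13:15-16:15 (subtract 3h to convert from UTC+3).
Pablo in UTC: 10:30-11:30, 11:35-12:25, 14:10-17:00 (add 8h to convert from UTC-8).
Xiulan ∩ Viktor: 08:15-09:15, 11:10-11:35, 14:05-14:35.
Xiulan ∩ Viktor ∩ Jun: 11:25-11:35, 14:05-14:35.
Xiulan ∩ Viktor ∩ Jun ∩ Hiro: 11:25-11:30.
Xiulan ∩ Viktor ∩ Jun ∩ Hiro ∩ Sven: ∅.
Xiulan ∩ Viktor ∩ Jun ∩ Hiro ∩ Sven ∩ Pablo: ∅.
There is no time when everyone is free.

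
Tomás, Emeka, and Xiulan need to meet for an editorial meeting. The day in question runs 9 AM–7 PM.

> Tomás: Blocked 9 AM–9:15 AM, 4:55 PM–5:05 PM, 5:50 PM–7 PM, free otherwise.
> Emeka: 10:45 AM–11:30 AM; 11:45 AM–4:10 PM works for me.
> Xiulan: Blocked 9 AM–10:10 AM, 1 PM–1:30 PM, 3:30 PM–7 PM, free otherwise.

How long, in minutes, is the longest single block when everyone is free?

Tomás free: 09:15-16:55, 17:05-17:50 (invert busy blocks within the working day).
Emeka free: 10:45-11:30, 11:45-16:10.
Xiulan free: 10:10-13:00, 13:30-15:30 (invert busy blocks within the working day).
Tomás ∩ Emeka: 10:45-11:30, 11:45-16:10.
Tomás ∩ Emeka ∩ Xiulan: 10:45-11:30, 11:45-13:00, 13:30-15:30.
The longest is 13:30-15:30 at 120 minutes.

120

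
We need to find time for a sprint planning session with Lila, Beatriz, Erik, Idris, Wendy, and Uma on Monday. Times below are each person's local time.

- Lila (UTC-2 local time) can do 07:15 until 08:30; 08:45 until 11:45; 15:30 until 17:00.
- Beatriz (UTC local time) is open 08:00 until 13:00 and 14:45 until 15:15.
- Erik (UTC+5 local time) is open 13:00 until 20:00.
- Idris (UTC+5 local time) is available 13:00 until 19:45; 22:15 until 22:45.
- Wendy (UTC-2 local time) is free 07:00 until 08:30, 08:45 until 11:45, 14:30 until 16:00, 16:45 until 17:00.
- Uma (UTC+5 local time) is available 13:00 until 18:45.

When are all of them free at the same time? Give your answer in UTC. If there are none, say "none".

09:15-10:30, 10:45-13:00

Lila in UTC: 09:15-10:30, 10:45-13:45, 17:30-19:00 (add 2h to convert from UTC-2).
Beatriz in UTC: 08:00-13:00, 14:45-15:15.
Erik in UTC: 08:00-15:00 (subtract 5h to convert from UTC+5).
Idris in UTC: 08:00-14:45, 17:15-17:45 (subtract 5h to convert from UTC+5).
Wendy in UTC: 09:00-10:30, 10:45-13:45, 16:30-18:00, 18:45-19:00 (add 2h to convert from UTC-2).
Uma in UTC: 08:00-13:45 (subtract 5h to convert from UTC+5).
Lila ∩ Beatriz: 09:15-10:30, 10:45-13:00.
Lila ∩ Beatriz ∩ Erik: 09:15-10:30, 10:45-13:00.
Lila ∩ Beatriz ∩ Erik ∩ Idris: 09:15-10:30, 10:45-13:00.
Lila ∩ Beatriz ∩ Erik ∩ Idris ∩ Wendy: 09:15-10:30, 10:45-13:00.
Lila ∩ Beatriz ∩ Erik ∩ Idris ∩ Wendy ∩ Uma: 09:15-10:30, 10:45-13:00.
Those are the intersection windows.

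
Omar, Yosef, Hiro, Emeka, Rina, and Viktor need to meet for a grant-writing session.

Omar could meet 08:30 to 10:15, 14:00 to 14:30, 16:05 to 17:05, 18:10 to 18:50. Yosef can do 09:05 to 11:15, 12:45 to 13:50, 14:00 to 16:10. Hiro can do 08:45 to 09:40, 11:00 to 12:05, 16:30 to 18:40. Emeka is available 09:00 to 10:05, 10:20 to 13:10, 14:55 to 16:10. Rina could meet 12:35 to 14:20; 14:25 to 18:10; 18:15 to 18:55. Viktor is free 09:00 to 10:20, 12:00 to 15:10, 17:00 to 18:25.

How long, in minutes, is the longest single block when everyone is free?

0

Omar ∩ Yosef: 09:05-10:15, 14:00-14:30, 16:05-16:10.
Omar ∩ Yosef ∩ Hiro: 09:05-09:40.
Omar ∩ Yosef ∩ Hiro ∩ Emeka: 09:05-09:40.
Omar ∩ Yosef ∩ Hiro ∩ Emeka ∩ Rina: ∅.
Omar ∩ Yosef ∩ Hiro ∩ Emeka ∩ Rina ∩ Viktor: ∅.
There is no time when everyone is free.
No common window exists, so the longest block is 0 minutes.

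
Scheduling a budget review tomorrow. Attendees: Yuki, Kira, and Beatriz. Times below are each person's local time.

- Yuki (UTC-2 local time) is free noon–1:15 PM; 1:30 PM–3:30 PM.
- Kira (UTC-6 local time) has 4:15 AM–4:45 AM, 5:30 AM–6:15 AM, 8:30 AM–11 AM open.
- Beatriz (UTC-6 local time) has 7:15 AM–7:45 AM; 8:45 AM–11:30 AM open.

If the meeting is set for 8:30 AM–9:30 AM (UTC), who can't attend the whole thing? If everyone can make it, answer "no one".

Yuki in UTC: 14:00-15:15, 15:30-17:30 (add 2h to convert from UTC-2).
Kira in UTC: 10:15-10:45, 11:30-12:15, 14:30-17:00 (add 6h to convert from UTC-6).
Beatriz in UTC: 13:15-13:45, 14:45-17:30 (add 6h to convert from UTC-6).
Yuki: not fully free for 08:30-09:30. Kira: not fully free for 08:30-09:30. Beatriz: not fully free for 08:30-09:30.

Beatriz, Kira, Yuki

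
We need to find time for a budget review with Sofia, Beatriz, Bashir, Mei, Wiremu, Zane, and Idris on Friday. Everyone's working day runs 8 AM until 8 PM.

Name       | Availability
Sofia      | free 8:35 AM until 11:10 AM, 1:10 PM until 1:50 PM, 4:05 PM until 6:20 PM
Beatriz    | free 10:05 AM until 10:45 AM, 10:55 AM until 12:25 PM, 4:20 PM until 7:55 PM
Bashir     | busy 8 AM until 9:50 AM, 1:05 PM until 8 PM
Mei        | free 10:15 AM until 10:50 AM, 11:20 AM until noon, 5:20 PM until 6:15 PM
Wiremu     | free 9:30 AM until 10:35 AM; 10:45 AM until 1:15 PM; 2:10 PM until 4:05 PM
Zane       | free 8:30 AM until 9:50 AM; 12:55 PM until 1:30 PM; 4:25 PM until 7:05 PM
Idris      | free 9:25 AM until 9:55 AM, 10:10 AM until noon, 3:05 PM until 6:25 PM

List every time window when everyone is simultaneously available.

none

Sofia free: 08:35-11:10, 13:10-13:50, 16:05-18:20.
Beatriz free: 10:05-10:45, 10:55-12:25, 16:20-19:55.
Bashir free: 09:50-13:05 (invert busy blocks within the working day).
Mei free: 10:15-10:50, 11:20-12:00, 17:20-18:15.
Wiremu free: 09:30-10:35, 10:45-13:15, 14:10-16:05.
Zane free: 08:30-09:50, 12:55-13:30, 16:25-19:05.
Idris free: 09:25-09:55, 10:10-12:00, 15:05-18:25.
Sofia ∩ Beatriz: 10:05-10:45, 10:55-11:10, 16:20-18:20.
Sofia ∩ Beatriz ∩ Bashir: 10:05-10:45, 10:55-11:10.
Sofia ∩ Beatriz ∩ Bashir ∩ Mei: 10:15-10:45.
Sofia ∩ Beatriz ∩ Bashir ∩ Mei ∩ Wiremu: 10:15-10:35.
Sofia ∩ Beatriz ∩ Bashir ∩ Mei ∩ Wiremu ∩ Zane: ∅.
Sofia ∩ Beatriz ∩ Bashir ∩ Mei ∩ Wiremu ∩ Zane ∩ Idris: ∅.
There is no time when everyone is free.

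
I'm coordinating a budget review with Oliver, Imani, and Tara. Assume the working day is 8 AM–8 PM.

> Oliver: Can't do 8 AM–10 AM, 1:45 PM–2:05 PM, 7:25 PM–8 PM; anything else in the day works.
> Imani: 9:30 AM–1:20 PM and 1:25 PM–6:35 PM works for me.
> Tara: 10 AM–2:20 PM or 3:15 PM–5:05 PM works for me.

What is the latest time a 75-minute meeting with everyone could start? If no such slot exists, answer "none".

Oliver free: 10:00-13:45, 14:05-19:25 (invert busy blocks within the working day).
Imani free: 09:30-13:20, 13:25-18:35.
Tara free: 10:00-14:20, 15:15-17:05.
Oliver ∩ Imani: 10:00-13:20, 13:25-13:45, 14:05-18:35.
Oliver ∩ Imani ∩ Tara: 10:00-13:20, 13:25-13:45, 14:05-14:20, 15:15-17:05.
Those are the intersection windows.
The last common window of at least 75 minutes is 15:15-17:05; a 75-minute meeting can start as late as 15:50 and still end by 17:05.

15:50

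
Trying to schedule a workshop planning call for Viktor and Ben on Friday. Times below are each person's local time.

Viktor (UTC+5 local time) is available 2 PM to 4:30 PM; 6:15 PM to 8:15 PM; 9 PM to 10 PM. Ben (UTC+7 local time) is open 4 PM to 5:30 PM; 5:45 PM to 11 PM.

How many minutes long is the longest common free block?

120

Viktor in UTC: 09:00-11:30, 13:15-15:15, 16:00-17:00 (subtract 5h to convert from UTC+5).
Ben in UTC: 09:00-10:30, 10:45-16:00 (subtract 7h to convert from UTC+7).
Viktor ∩ Ben: 09:00-10:30, 10:45-11:30, 13:15-15:15.
The longest is 13:15-15:15 at 120 minutes.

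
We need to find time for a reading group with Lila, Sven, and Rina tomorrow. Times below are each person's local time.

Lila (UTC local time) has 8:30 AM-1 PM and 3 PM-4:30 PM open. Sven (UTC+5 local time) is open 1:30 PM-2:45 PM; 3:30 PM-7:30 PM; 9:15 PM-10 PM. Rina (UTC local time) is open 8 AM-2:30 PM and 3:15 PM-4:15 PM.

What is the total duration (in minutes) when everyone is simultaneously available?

Lila in UTC: 08:30-13:00, 15:00-16:30.
Sven in UTC: 08:30-09:45, 10:30-14:30, 16:15-17:00 (subtract 5h to convert from UTC+5).
Rina in UTC: 08:00-14:30, 15:15-16:15.
Lila ∩ Sven: 08:30-09:45, 10:30-13:00, 16:15-16:30.
Lila ∩ Sven ∩ Rina: 08:30-09:45, 10:30-13:00.
Summing the common windows: 75 + 150 = 225 minutes.

225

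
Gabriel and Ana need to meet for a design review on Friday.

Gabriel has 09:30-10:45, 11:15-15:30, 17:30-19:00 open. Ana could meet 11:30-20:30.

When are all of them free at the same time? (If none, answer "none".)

Gabriel ∩ Ana: 11:30-15:30, 17:30-19:00.

11:30-15:30, 17:30-19:00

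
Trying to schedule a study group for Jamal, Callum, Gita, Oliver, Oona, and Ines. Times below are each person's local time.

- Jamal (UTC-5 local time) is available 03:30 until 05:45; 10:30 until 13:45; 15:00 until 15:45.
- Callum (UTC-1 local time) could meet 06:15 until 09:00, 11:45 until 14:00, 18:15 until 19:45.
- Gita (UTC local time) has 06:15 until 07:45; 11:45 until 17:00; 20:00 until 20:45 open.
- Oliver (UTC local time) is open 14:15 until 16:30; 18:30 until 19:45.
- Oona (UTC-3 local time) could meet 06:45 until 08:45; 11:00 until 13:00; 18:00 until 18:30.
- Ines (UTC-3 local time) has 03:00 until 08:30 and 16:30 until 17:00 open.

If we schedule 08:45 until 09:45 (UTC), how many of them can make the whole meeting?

Jamal in UTC: 08:30-10:45, 15:30-18:45, 20:00-20:45 (add 5h to convert from UTC-5).
Callum in UTC: 07:15-10:00, 12:45-15:00, 19:15-20:45 (add 1h to convert from UTC-1).
Gita in UTC: 06:15-07:45, 11:45-17:00, 20:00-20:45.
Oliver in UTC: 14:15-16:30, 18:30-19:45.
Oona in UTC: 09:45-11:45, 14:00-16:00, 21:00-21:30 (add 3h to convert from UTC-3).
Ines in UTC: 06:00-11:30, 19:30-20:00 (add 3h to convert from UTC-3).
Jamal, Callum, and Ines can make the full 08:45-09:45 slot — that's 3.

3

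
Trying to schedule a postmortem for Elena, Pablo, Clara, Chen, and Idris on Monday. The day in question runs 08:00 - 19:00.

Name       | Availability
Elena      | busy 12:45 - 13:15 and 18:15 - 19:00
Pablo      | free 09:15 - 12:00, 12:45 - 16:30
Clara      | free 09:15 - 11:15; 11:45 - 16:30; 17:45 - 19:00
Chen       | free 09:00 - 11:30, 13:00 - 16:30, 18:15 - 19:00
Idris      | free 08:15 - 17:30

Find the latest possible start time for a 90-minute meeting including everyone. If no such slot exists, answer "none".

15:00

Elena free: 08:00-12:45, 13:15-18:15 (invert busy blocks within the working day).
Pablo free: 09:15-12:00, 12:45-16:30.
Clara free: 09:15-11:15, 11:45-16:30, 17:45-19:00.
Chen free: 09:00-11:30, 13:00-16:30, 18:15-19:00.
Idris free: 08:15-17:30.
Elena ∩ Pablo: 09:15-12:00, 13:15-16:30.
Elena ∩ Pablo ∩ Clara: 09:15-11:15, 11:45-12:00, 13:15-16:30.
Elena ∩ Pablo ∩ Clara ∩ Chen: 09:15-11:15, 13:15-16:30.
Elena ∩ Pablo ∩ Clara ∩ Chen ∩ Idris: 09:15-11:15, 13:15-16:30.
The last common window of at least 90 minutes is 13:15-16:30; a 90-minute meeting can start as late as 15:00 and still end by 16:30.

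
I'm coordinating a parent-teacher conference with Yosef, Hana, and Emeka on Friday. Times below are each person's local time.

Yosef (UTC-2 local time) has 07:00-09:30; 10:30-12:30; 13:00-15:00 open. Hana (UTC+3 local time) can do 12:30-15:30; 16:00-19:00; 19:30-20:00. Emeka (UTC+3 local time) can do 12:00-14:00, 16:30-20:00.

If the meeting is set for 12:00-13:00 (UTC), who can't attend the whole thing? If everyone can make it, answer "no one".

Yosef in UTC: 09:00-11:30, 12:30-14:30, 15:00-17:00 (add 2h to convert from UTC-2).
Hana in UTC: 09:30-12:30, 13:00-16:00, 16:30-17:00 (subtract 3h to convert from UTC+3).
Emeka in UTC: 09:00-11:00, 13:30-17:00 (subtract 3h to convert from UTC+3).
Yosef: not fully free for 12:00-13:00. Hana: not fully free for 12:00-13:00. Emeka: not fully free for 12:00-13:00.

Emeka, Hana, Yosef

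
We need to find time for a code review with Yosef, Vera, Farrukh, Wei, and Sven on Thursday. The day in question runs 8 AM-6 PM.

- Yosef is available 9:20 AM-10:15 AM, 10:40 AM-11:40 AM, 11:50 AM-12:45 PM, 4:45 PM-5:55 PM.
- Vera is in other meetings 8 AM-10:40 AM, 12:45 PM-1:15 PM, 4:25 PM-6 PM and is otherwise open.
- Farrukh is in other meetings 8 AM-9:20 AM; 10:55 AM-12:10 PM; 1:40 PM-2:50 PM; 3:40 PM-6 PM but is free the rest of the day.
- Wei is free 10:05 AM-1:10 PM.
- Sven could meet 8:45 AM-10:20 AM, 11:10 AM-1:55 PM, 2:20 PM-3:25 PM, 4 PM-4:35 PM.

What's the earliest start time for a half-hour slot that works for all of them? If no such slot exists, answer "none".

12:10

Yosef free: 09:20-10:15, 10:40-11:40, 11:50-12:45, 16:45-17:55.
Vera free: 10:40-12:45, 13:15-16:25 (invert busy blocks within the working day).
Farrukh free: 09:20-10:55, 12:10-13:40, 14:50-15:40 (invert busy blocks within the working day).
Wei free: 10:05-13:10.
Sven free: 08:45-10:20, 11:10-13:55, 14:20-15:25, 16:00-16:35.
Yosef ∩ Vera: 10:40-11:40, 11:50-12:45.
Yosef ∩ Vera ∩ Farrukh: 10:40-10:55, 12:10-12:45.
Yosef ∩ Vera ∩ Farrukh ∩ Wei: 10:40-10:55, 12:10-12:45.
Yosef ∩ Vera ∩ Farrukh ∩ Wei ∩ Sven: 12:10-12:45.
The first common window of at least 30 minutes is 12:10-12:45, so the earliest start is 12:10.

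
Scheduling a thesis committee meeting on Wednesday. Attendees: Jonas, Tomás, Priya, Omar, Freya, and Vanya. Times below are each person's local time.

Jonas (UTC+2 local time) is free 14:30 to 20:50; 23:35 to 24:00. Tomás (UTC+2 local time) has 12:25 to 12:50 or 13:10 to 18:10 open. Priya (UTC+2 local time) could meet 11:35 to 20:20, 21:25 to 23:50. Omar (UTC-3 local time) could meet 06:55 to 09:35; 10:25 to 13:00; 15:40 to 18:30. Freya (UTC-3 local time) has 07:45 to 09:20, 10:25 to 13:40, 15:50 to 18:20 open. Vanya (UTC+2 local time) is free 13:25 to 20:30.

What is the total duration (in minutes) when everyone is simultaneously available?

155

Jonas in UTC: 12:30-18:50, 21:35-22:00 (subtract 2h to convert from UTC+2).
Tomás in UTC: 10:25-10:50, 11:10-16:10 (subtract 2h to convert from UTC+2).
Priya in UTC: 09:35-18:20, 19:25-21:50 (subtract 2h to convert from UTC+2).
Omar in UTC: 09:55-12:35, 13:25-16:00, 18:40-21:30 (add 3h to convert from UTC-3).
Freya in UTC: 10:45-12:20, 13:25-16:40, 18:50-21:20 (add 3h to convert from UTC-3).
Vanya in UTC: 11:25-18:30 (subtract 2h to convert from UTC+2).
Jonas ∩ Tomás: 12:30-16:10.
Jonas ∩ Tomás ∩ Priya: 12:30-16:10.
Jonas ∩ Tomás ∩ Priya ∩ Omar: 12:30-12:35, 13:25-16:00.
Jonas ∩ Tomás ∩ Priya ∩ Omar ∩ Freya: 13:25-16:00.
Jonas ∩ Tomás ∩ Priya ∩ Omar ∩ Freya ∩ Vanya: 13:25-16:00.
That's a single block of 155 minutes.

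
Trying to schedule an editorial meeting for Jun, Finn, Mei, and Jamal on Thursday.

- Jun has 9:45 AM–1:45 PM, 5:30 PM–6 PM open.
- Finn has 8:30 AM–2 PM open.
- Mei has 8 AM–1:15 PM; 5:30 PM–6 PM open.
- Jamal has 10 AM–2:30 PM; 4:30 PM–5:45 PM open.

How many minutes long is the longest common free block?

195

Jun ∩ Finn: 09:45-13:45.
Jun ∩ Finn ∩ Mei: 09:45-13:15.
Jun ∩ Finn ∩ Mei ∩ Jamal: 10:00-13:15.
The longest is 10:00-13:15 at 195 minutes.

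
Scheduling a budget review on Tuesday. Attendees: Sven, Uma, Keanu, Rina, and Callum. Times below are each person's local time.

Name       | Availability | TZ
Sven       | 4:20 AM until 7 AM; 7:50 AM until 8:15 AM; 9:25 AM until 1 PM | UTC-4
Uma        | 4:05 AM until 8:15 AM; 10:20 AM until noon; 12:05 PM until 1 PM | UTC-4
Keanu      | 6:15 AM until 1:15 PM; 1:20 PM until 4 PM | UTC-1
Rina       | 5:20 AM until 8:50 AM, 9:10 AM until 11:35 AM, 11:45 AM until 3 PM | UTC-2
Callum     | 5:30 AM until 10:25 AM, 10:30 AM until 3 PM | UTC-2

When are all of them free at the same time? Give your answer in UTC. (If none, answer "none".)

08:20-10:50, 11:50-12:15, 14:20-16:00, 16:05-17:00

Sven in UTC: 08:20-11:00, 11:50-12:15, 13:25-17:00 (add 4h to convert from UTC-4).
Uma in UTC: 08:05-12:15, 14:20-16:00, 16:05-17:00 (add 4h to convert from UTC-4).
Keanu in UTC: 07:15-14:15, 14:20-17:00 (add 1h to convert from UTC-1).
Rina in UTC: 07:20-10:50, 11:10-13:35, 13:45-17:00 (add 2h to convert from UTC-2).
Callum in UTC: 07:30-12:25, 12:30-17:00 (add 2h to convert from UTC-2).
Sven ∩ Uma: 08:20-11:00, 11:50-12:15, 14:20-16:00, 16:05-17:00.
Sven ∩ Uma ∩ Keanu: 08:20-11:00, 11:50-12:15, 14:20-16:00, 16:05-17:00.
Sven ∩ Uma ∩ Keanu ∩ Rina: 08:20-10:50, 11:50-12:15, 14:20-16:00, 16:05-17:00.
Sven ∩ Uma ∩ Keanu ∩ Rina ∩ Callum: 08:20-10:50, 11:50-12:15, 14:20-16:00, 16:05-17:00.
Those are the intersection windows.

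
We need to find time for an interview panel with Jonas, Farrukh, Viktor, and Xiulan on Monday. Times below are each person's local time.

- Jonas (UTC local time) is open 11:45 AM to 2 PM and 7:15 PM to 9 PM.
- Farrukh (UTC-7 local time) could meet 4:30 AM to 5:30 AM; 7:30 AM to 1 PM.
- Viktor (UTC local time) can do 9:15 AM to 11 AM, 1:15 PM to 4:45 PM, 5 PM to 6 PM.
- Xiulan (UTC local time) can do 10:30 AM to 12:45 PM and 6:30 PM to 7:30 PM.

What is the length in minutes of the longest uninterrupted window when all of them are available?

Jonas in UTC: 11:45-14:00, 19:15-21:00.
Farrukh in UTC: 11:30-12:30, 14:30-20:00 (add 7h to convert from UTC-7).
Viktor in UTC: 09:15-11:00, 13:15-16:45, 17:00-18:00.
Xiulan in UTC: 10:30-12:45, 18:30-19:30.
Jonas ∩ Farrukh: 11:45-12:30, 19:15-20:00.
Jonas ∩ Farrukh ∩ Viktor: ∅.
Jonas ∩ Farrukh ∩ Viktor ∩ Xiulan: ∅.
There is no time when everyone is free.
No common window exists, so the longest block is 0 minutes.

0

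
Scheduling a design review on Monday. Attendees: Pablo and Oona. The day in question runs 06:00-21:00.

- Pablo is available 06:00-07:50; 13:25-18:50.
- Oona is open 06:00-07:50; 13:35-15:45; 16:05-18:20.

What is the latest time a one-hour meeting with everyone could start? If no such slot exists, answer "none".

17:20

Pablo ∩ Oona: 06:00-07:50, 13:35-15:45, 16:05-18:20.
The last common window of at least 60 minutes is 16:05-18:20; a 60-minute meeting can start as late as 17:20 and still end by 18:20.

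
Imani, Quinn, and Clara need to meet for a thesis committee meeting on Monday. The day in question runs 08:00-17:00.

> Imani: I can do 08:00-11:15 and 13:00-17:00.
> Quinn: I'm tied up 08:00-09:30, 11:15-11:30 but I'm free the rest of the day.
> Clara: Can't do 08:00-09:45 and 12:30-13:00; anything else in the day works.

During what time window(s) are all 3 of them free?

Imani free: 08:00-11:15, 13:00-17:00.
Quinn free: 09:30-11:15, 11:30-17:00 (invert busy blocks within the working day).
Clara free: 09:45-12:30, 13:00-17:00 (invert busy blocks within the working day).
Imani ∩ Quinn: 09:30-11:15, 13:00-17:00.
Imani ∩ Quinn ∩ Clara: 09:45-11:15, 13:00-17:00.
Those are the intersection windows.

09:45-11:15, 13:00-17:00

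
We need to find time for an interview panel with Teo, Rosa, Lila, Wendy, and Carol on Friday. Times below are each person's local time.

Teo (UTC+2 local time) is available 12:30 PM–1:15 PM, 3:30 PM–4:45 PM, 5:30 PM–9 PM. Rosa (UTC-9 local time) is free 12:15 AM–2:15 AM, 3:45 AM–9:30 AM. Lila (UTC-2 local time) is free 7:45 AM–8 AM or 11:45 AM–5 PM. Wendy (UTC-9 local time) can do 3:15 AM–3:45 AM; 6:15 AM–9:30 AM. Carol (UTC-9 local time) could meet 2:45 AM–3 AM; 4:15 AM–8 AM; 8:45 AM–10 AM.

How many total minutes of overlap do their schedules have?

Teo in UTC: 10:30-11:15, 13:30-14:45, 15:30-19:00 (subtract 2h to convert from UTC+2).
Rosa in UTC: 09:15-11:15, 12:45-18:30 (add 9h to convert from UTC-9).
Lila in UTC: 09:45-10:00, 13:45-19:00 (add 2h to convert from UTC-2).
Wendy in UTC: 12:15-12:45, 15:15-18:30 (add 9h to convert from UTC-9).
Carol in UTC: 11:45-12:00, 13:15-17:00, 17:45-19:00 (add 9h to convert from UTC-9).
Teo ∩ Rosa: 10:30-11:15, 13:30-14:45, 15:30-18:30.
Teo ∩ Rosa ∩ Lila: 13:45-14:45, 15:30-18:30.
Teo ∩ Rosa ∩ Lila ∩ Wendy: 15:30-18:30.
Teo ∩ Rosa ∩ Lila ∩ Wendy ∩ Carol: 15:30-17:00, 17:45-18:30.
Summing the common windows: 90 + 45 = 135 minutes.

135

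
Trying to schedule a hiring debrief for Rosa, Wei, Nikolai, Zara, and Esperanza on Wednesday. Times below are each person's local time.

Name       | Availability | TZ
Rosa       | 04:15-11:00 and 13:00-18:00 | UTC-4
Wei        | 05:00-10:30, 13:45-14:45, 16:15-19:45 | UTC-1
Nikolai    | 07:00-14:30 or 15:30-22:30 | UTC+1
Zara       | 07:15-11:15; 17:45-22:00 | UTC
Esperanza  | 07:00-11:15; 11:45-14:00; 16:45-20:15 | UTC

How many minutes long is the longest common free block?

Rosa in UTC: 08:15-15:00, 17:00-22:00 (add 4h to convert from UTC-4).
Wei in UTC: 06:00-11:30, 14:45-15:45, 17:15-20:45 (add 1h to convert from UTC-1).
Nikolai in UTC: 06:00-13:30, 14:30-21:30 (subtract 1h to convert from UTC+1).
Zara in UTC: 07:15-11:15, 17:45-22:00.
Esperanza in UTC: 07:00-11:15, 11:45-14:00, 16:45-20:15.
Rosa ∩ Wei: 08:15-11:30, 14:45-15:00, 17:15-20:45.
Rosa ∩ Wei ∩ Nikolai: 08:15-11:30, 14:45-15:00, 17:15-20:45.
Rosa ∩ Wei ∩ Nikolai ∩ Zara: 08:15-11:15, 17:45-20:45.
Rosa ∩ Wei ∩ Nikolai ∩ Zara ∩ Esperanza: 08:15-11:15, 17:45-20:15.
The longest is 08:15-11:15 at 180 minutes.

180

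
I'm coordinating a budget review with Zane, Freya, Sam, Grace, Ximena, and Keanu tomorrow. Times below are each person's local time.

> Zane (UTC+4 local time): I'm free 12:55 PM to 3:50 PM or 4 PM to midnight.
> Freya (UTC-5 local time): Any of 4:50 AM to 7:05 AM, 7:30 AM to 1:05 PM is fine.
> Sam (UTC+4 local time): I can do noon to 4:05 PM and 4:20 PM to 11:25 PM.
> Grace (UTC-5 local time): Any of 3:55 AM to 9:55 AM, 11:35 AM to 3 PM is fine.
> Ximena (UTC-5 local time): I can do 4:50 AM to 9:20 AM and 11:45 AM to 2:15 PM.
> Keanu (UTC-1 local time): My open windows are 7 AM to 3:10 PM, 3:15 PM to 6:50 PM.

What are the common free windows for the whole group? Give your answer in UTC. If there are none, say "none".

Zane in UTC: 08:55-11:50, 12:00-20:00 (subtract 4h to convert from UTC+4).
Freya in UTC: 09:50-12:05, 12:30-18:05 (add 5h to convert from UTC-5).
Sam in UTC: 08:00-12:05, 12:20-19:25 (subtract 4h to convert from UTC+4).
Grace in UTC: 08:55-14:55, 16:35-20:00 (add 5h to convert from UTC-5).
Ximena in UTC: 09:50-14:20, 16:45-19:15 (add 5h to convert from UTC-5).
Keanu in UTC: 08:00-16:10, 16:15-19:50 (add 1h to convert from UTC-1).
Zane ∩ Freya: 09:50-11:50, 12:00-12:05, 12:30-18:05.
Zane ∩ Freya ∩ Sam: 09:50-11:50, 12:00-12:05, 12:30-18:05.
Zane ∩ Freya ∩ Sam ∩ Grace: 09:50-11:50, 12:00-12:05, 12:30-14:55, 16:35-18:05.
Zane ∩ Freya ∩ Sam ∩ Grace ∩ Ximena: 09:50-11:50, 12:00-12:05, 12:30-14:20, 16:45-18:05.
Zane ∩ Freya ∩ Sam ∩ Grace ∩ Ximena ∩ Keanu: 09:50-11:50, 12:00-12:05, 12:30-14:20, 16:45-18:05.
Those are the intersection windows.

09:50-11:50, 12:00-12:05, 12:30-14:20, 16:45-18:05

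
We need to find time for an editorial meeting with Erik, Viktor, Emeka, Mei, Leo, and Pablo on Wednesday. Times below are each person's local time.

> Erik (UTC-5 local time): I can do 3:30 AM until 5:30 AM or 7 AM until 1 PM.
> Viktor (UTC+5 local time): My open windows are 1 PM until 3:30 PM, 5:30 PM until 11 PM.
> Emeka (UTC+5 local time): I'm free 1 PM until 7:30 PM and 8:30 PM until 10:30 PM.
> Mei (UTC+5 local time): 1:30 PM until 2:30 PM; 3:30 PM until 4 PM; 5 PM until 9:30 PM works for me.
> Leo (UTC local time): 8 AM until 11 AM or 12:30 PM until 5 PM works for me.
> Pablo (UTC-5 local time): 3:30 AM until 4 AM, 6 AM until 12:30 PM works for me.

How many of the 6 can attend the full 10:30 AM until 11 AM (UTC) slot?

Erik in UTC: 08:30-10:30, 12:00-18:00 (add 5h to convert from UTC-5).
Viktor in UTC: 08:00-10:30, 12:30-18:00 (subtract 5h to convert from UTC+5).
Emeka in UTC: 08:00-14:30, 15:30-17:30 (subtract 5h to convert from UTC+5).
Mei in UTC: 08:30-09:30, 10:30-11:00, 12:00-16:30 (subtract 5h to convert from UTC+5).
Leo in UTC: 08:00-11:00, 12:30-17:00.
Pablo in UTC: 08:30-09:00, 11:00-17:30 (add 5h to convert from UTC-5).
Emeka, Mei, and Leo can make the full 10:30-11:00 slot — that's 3.

3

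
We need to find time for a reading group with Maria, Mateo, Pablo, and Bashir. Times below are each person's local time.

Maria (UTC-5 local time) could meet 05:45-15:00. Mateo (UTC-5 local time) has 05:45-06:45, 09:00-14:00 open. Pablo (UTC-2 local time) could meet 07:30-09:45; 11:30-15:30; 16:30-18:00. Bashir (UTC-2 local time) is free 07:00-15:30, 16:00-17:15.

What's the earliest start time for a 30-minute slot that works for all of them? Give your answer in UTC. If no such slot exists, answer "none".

10:45

Maria in UTC: 10:45-20:00 (add 5h to convert from UTC-5).
Mateo in UTC: 10:45-11:45, 14:00-19:00 (add 5h to convert from UTC-5).
Pablo in UTC: 09:30-11:45, 13:30-17:30, 18:30-20:00 (add 2h to convert from UTC-2).
Bashir in UTC: 09:00-17:30, 18:00-19:15 (add 2h to convert from UTC-2).
Maria ∩ Mateo: 10:45-11:45, 14:00-19:00.
Maria ∩ Mateo ∩ Pablo: 10:45-11:45, 14:00-17:30, 18:30-19:00.
Maria ∩ Mateo ∩ Pablo ∩ Bashir: 10:45-11:45, 14:00-17:30, 18:30-19:00.
The first common window of at least 30 minutes is 10:45-11:45, so the earliest start is 10:45.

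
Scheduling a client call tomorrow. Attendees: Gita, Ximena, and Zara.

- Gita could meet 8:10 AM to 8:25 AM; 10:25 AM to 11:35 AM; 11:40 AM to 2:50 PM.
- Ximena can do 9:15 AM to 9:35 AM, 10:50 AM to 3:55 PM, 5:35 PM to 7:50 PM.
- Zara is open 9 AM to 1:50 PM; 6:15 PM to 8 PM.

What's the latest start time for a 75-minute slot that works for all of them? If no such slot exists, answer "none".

12:35

Gita ∩ Ximena: 10:50-11:35, 11:40-14:50.
Gita ∩ Ximena ∩ Zara: 10:50-11:35, 11:40-13:50.
So the common availability across everyone is 10:50-11:35, 11:40-13:50.
The last common window of at least 75 minutes is 11:40-13:50; a 75-minute meeting can start as late as 12:35 and still end by 13:50.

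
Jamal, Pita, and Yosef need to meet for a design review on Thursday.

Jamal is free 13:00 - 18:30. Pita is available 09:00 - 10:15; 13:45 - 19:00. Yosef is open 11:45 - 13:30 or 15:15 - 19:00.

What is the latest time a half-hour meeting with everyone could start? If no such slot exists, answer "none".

18:00

Jamal ∩ Pita: 13:45-18:30.
Jamal ∩ Pita ∩ Yosef: 15:15-18:30.
The last common window of at least 30 minutes is 15:15-18:30; a 30-minute meeting can start as late as 18:00 and still end by 18:30.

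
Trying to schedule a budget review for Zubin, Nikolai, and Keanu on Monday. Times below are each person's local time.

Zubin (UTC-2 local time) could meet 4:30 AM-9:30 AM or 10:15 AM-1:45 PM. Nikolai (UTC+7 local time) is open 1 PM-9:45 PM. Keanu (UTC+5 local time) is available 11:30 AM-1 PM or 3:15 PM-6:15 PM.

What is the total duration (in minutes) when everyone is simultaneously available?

Zubin in UTC: 06:30-11:30, 12:15-15:45 (add 2h to convert from UTC-2).
Nikolai in UTC: 06:00-14:45 (subtract 7h to convert from UTC+7).
Keanu in UTC: 06:30-08:00, 10:15-13:15 (subtract 5h to convert from UTC+5).
Zubin ∩ Nikolai: 06:30-11:30, 12:15-14:45.
Zubin ∩ Nikolai ∩ Keanu: 06:30-08:00, 10:15-11:30, 12:15-13:15.
Summing the common windows: 90 + 75 + 60 = 225 minutes.

225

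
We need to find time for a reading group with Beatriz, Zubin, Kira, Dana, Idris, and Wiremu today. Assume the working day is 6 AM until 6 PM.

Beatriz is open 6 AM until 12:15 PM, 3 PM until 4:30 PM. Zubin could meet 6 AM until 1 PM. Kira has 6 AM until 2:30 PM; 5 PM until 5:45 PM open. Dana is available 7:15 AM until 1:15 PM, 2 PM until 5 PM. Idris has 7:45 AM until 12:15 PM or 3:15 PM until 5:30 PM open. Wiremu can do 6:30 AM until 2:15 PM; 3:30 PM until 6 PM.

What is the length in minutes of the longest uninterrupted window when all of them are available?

Beatriz ∩ Zubin: 06:00-12:15.
Beatriz ∩ Zubin ∩ Kira: 06:00-12:15.
Beatriz ∩ Zubin ∩ Kira ∩ Dana: 07:15-12:15.
Beatriz ∩ Zubin ∩ Kira ∩ Dana ∩ Idris: 07:45-12:15.
Beatriz ∩ Zubin ∩ Kira ∩ Dana ∩ Idris ∩ Wiremu: 07:45-12:15.
The longest is 07:45-12:15 at 270 minutes.

270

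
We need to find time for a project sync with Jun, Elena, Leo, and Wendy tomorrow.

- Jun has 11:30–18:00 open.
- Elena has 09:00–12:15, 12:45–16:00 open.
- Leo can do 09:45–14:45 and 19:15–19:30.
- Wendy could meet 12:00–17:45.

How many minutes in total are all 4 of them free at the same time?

Jun ∩ Elena: 11:30-12:15, 12:45-16:00.
Jun ∩ Elena ∩ Leo: 11:30-12:15, 12:45-14:45.
Jun ∩ Elena ∩ Leo ∩ Wendy: 12:00-12:15, 12:45-14:45.
Those are the intersection windows.
Summing the common windows: 15 + 120 = 135 minutes.

135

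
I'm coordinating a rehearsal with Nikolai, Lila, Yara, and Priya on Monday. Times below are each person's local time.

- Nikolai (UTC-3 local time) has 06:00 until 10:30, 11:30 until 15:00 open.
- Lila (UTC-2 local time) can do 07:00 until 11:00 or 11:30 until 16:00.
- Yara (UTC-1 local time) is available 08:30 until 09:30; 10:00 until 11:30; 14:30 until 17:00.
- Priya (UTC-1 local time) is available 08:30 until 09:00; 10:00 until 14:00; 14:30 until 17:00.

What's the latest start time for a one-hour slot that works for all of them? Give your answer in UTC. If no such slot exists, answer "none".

17:00

Nikolai in UTC: 09:00-13:30, 14:30-18:00 (add 3h to convert from UTC-3).
Lila in UTC: 09:00-13:00, 13:30-18:00 (add 2h to convert from UTC-2).
Yara in UTC: 09:30-10:30, 11:00-12:30, 15:30-18:00 (add 1h to convert from UTC-1).
Priya in UTC: 09:30-10:00, 11:00-15:00, 15:30-18:00 (add 1h to convert from UTC-1).
Nikolai ∩ Lila: 09:00-13:00, 14:30-18:00.
Nikolai ∩ Lila ∩ Yara: 09:30-10:30, 11:00-12:30, 15:30-18:00.
Nikolai ∩ Lila ∩ Yara ∩ Priya: 09:30-10:00, 11:00-12:30, 15:30-18:00.
The last common window of at least 60 minutes is 15:30-18:00; a 60-minute meeting can start as late as 17:00 and still end by 18:00.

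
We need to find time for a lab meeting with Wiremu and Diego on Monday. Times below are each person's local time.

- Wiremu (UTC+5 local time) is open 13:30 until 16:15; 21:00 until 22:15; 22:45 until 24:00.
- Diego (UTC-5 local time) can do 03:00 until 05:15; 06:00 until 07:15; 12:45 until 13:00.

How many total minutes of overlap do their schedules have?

135

Wiremu in UTC: 08:30-11:15, 16:00-17:15, 17:45-19:00 (subtract 5h to convert from UTC+5).
Diego in UTC: 08:00-10:15, 11:00-12:15, 17:45-18:00 (add 5h to convert from UTC-5).
Wiremu ∩ Diego: 08:30-10:15, 11:00-11:15, 17:45-18:00.
Summing the common windows: 105 + 15 + 15 = 135 minutes.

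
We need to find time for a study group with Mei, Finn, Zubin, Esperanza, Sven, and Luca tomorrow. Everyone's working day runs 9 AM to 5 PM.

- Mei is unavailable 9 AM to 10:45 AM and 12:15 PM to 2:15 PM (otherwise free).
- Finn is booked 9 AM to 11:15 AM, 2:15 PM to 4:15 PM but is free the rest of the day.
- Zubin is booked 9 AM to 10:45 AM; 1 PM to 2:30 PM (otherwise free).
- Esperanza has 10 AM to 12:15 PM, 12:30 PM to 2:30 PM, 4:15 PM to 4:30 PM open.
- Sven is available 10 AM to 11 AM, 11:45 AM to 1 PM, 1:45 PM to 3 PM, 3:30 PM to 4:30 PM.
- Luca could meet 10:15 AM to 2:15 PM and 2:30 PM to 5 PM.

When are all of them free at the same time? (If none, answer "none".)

11:45-12:15, 16:15-16:30

Mei free: 10:45-12:15, 14:15-17:00 (invert busy blocks within the working day).
Finn free: 11:15-14:15, 16:15-17:00 (invert busy blocks within the working day).
Zubin free: 10:45-13:00, 14:30-17:00 (invert busy blocks within the working day).
Esperanza free: 10:00-12:15, 12:30-14:30, 16:15-16:30.
Sven free: 10:00-11:00, 11:45-13:00, 13:45-15:00, 15:30-16:30.
Luca free: 10:15-14:15, 14:30-17:00.
Mei ∩ Finn: 11:15-12:15, 16:15-17:00.
Mei ∩ Finn ∩ Zubin: 11:15-12:15, 16:15-17:00.
Mei ∩ Finn ∩ Zubin ∩ Esperanza: 11:15-12:15, 16:15-16:30.
Mei ∩ Finn ∩ Zubin ∩ Esperanza ∩ Sven: 11:45-12:15, 16:15-16:30.
Mei ∩ Finn ∩ Zubin ∩ Esperanza ∩ Sven ∩ Luca: 11:45-12:15, 16:15-16:30.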